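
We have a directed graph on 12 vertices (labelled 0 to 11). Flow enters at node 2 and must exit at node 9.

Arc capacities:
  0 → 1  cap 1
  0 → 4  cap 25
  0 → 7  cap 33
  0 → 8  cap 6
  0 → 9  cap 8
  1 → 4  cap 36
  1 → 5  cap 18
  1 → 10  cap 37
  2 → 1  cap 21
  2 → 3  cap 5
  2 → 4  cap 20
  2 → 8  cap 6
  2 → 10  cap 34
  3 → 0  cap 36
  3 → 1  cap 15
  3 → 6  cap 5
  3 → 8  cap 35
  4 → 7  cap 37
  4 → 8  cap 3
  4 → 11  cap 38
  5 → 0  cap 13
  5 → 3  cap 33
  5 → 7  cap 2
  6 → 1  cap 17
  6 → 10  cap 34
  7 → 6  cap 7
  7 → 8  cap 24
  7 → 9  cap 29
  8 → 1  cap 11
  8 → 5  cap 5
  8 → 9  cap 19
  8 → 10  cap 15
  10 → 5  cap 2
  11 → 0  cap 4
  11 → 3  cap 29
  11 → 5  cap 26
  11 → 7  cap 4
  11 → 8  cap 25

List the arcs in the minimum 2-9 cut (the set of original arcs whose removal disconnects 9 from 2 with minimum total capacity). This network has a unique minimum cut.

Min-cut arcs: {(2,1), (2,3), (2,4), (2,8), (10,5)} (total capacity 54)

augment #1: 2→8→9 push 6
augment #2: 2→3→0→9 push 5
augment #3: 2→4→7→9 push 20
augment #4: 2→1→4→7→9 push 9
augment #5: 2→1→4→8→9 push 3
augment #6: 2→1→5→0→9 push 3
augment #7: 2→1→4→7→8→9 push 6
augment #8: 2→10→5→0→8→9 push 2
max flow = 54; residual-reachable set from 2 gives S-side
cut edges (S→T): {(2,1), (2,3), (2,4), (2,8), (10,5)} total cap 54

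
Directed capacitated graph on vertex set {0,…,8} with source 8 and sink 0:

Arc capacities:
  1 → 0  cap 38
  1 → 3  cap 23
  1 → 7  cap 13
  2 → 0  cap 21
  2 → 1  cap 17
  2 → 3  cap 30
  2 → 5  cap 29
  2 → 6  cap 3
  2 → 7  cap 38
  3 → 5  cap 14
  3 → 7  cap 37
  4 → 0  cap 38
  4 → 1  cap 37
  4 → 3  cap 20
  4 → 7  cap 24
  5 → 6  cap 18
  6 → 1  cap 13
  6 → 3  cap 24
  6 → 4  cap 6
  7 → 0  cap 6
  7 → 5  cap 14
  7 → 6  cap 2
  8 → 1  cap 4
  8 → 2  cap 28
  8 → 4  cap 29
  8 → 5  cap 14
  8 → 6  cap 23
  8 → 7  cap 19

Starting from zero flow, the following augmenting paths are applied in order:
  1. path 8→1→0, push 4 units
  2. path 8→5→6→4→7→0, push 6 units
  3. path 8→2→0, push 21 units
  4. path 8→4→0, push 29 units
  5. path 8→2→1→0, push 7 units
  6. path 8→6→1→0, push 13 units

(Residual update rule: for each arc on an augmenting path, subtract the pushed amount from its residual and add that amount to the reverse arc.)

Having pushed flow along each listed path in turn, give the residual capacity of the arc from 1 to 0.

after path 1 (8→1→0, push 4): res(1,0)=34
after path 2 (8→5→6→4→7→0, push 6): res(1,0)=34
after path 3 (8→2→0, push 21): res(1,0)=34
after path 4 (8→4→0, push 29): res(1,0)=34
after path 5 (8→2→1→0, push 7): res(1,0)=27
after path 6 (8→6→1→0, push 13): res(1,0)=14

Residual capacity of (1,0): 14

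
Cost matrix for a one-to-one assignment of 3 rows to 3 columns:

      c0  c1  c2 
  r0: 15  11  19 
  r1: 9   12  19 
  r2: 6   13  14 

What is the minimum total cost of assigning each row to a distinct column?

optimal assignment: row0→col1 (cost 11), row1→col0 (cost 9), row2→col2 (cost 14)
total = 11 + 9 + 14 = 34

Minimum assignment cost: 34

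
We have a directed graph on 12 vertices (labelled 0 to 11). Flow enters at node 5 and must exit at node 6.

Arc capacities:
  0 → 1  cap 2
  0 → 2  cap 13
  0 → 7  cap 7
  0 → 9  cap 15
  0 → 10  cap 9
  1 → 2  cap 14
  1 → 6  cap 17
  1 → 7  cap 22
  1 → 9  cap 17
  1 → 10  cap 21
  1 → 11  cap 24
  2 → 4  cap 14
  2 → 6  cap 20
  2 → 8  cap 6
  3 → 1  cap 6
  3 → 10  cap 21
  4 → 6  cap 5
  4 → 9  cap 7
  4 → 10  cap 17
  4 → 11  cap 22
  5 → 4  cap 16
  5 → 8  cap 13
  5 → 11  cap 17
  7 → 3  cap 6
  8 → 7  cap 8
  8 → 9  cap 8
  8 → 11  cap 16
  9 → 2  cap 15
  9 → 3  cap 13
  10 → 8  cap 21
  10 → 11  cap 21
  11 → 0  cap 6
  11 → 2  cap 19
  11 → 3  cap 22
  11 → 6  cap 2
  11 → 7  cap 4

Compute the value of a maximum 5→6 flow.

augment #1: 5→4→6 bottleneck 5, total now 5
augment #2: 5→11→6 bottleneck 2, total now 7
augment #3: 5→11→2→6 bottleneck 15, total now 22
augment #4: 5→4→9→2→6 bottleneck 5, total now 27
augment #5: 5→4→9→3→1→6 bottleneck 2, total now 29
augment #6: 5→4→11→0→1→6 bottleneck 2, total now 31
augment #7: 5→4→11→3→1→6 bottleneck 2, total now 33
augment #8: 5→8→7→3→1→6 bottleneck 2, total now 35

Maximum flow value: 35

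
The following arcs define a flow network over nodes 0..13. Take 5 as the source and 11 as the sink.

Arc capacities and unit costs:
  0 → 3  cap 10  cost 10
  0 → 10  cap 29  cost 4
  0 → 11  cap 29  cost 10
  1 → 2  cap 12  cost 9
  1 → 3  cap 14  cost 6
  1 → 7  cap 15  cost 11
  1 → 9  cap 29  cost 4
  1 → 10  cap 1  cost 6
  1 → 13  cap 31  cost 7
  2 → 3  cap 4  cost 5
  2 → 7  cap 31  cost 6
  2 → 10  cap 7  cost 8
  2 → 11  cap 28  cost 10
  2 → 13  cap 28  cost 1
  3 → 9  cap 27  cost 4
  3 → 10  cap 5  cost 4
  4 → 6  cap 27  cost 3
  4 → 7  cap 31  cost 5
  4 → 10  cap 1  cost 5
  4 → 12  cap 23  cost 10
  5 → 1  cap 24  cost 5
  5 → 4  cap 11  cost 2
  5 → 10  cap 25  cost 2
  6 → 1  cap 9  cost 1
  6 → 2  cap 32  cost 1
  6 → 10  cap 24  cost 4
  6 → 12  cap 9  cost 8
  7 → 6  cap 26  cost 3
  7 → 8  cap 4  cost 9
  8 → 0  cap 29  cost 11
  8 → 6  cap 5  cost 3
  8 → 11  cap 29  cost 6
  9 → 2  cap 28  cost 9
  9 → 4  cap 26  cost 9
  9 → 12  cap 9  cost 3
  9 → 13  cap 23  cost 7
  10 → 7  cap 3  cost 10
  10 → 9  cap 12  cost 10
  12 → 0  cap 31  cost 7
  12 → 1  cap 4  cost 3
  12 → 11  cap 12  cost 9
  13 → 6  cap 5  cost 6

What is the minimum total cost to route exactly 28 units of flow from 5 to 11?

Minimum cost for 28 units: 557

shortest-cost path #1: 5→4→6→2→11 push 11 @ unit cost 16 (adds 176)
shortest-cost path #2: 5→1→9→12→11 push 9 @ unit cost 21 (adds 189)
shortest-cost path #3: 5→1→2→11 push 8 @ unit cost 24 (adds 192)
total cost = 557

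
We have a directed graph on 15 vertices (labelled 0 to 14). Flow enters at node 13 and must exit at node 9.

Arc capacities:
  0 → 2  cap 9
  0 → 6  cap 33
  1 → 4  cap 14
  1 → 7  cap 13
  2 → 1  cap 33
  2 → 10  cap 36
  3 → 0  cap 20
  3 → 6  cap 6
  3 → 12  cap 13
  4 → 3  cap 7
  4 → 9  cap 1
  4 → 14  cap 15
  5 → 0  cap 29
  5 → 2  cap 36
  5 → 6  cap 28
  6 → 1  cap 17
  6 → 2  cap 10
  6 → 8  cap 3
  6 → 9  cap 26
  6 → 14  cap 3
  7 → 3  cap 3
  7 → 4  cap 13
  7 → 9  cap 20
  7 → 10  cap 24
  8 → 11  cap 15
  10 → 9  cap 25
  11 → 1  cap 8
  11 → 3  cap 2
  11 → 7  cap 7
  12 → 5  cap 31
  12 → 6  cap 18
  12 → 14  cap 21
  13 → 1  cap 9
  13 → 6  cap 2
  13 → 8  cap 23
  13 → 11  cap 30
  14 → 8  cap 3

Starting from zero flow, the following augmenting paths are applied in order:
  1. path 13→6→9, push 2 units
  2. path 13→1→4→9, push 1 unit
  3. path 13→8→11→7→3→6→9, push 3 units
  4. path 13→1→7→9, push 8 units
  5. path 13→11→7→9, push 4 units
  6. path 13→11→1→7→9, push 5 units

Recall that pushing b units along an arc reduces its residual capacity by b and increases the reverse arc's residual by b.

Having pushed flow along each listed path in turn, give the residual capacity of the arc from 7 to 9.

after path 1 (13→6→9, push 2): res(7,9)=20
after path 2 (13→1→4→9, push 1): res(7,9)=20
after path 3 (13→8→11→7→3→6→9, push 3): res(7,9)=20
after path 4 (13→1→7→9, push 8): res(7,9)=12
after path 5 (13→11→7→9, push 4): res(7,9)=8
after path 6 (13→11→1→7→9, push 5): res(7,9)=3

Residual capacity of (7,9): 3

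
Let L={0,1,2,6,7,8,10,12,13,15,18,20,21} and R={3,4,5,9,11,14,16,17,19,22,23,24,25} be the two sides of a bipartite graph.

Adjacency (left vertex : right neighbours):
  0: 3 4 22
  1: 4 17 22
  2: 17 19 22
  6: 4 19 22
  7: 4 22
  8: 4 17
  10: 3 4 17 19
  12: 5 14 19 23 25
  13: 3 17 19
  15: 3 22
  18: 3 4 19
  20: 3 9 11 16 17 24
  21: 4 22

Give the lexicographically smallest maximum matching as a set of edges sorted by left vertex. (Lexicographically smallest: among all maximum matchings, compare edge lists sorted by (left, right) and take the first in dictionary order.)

Lex-smallest maximum matching: {(0,3), (1,4), (2,17), (6,19), (7,22), (12,5), (20,9)}

|M| = 7 (so the lex-smallest maximum matching has 7 edges)
process left vertices in ascending order; for each, take the smallest-labelled available neighbour that still permits 7 edges overall, or leave it unmatched if none does
lex-smallest matching: {0-3, 1-4, 2-17, 6-19, 7-22, 12-5, 20-9}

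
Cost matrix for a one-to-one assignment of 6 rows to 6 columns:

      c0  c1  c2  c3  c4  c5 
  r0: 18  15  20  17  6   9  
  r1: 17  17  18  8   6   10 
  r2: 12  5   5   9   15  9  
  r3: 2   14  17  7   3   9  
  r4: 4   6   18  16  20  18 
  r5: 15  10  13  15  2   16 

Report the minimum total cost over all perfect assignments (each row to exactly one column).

optimal assignment: row0→col5 (cost 9), row1→col3 (cost 8), row2→col2 (cost 5), row3→col0 (cost 2), row4→col1 (cost 6), row5→col4 (cost 2)
total = 9 + 8 + 5 + 2 + 6 + 2 = 32

Minimum assignment cost: 32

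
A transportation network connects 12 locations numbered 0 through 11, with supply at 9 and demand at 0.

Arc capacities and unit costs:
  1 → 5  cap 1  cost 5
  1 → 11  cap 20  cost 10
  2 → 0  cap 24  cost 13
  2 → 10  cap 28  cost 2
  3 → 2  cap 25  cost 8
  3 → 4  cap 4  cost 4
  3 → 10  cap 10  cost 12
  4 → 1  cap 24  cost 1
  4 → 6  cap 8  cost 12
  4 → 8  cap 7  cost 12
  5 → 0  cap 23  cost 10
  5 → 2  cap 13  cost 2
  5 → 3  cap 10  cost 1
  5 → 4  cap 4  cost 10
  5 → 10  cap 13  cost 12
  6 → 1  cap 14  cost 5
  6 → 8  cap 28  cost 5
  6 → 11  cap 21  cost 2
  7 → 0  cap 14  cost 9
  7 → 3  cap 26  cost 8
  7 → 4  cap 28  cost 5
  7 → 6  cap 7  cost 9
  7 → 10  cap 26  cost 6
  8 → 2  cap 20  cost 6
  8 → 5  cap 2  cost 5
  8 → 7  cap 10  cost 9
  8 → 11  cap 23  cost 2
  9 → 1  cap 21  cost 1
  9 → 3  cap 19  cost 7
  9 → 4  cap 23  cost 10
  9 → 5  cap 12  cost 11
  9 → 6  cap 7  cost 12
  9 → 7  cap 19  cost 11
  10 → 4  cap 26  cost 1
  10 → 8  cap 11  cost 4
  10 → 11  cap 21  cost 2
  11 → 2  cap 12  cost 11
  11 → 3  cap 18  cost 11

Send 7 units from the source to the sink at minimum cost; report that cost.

Minimum cost for 7 units: 136

shortest-cost path #1: 9→1→5→0 push 1 @ unit cost 16 (adds 16)
shortest-cost path #2: 9→7→0 push 6 @ unit cost 20 (adds 120)
total cost = 136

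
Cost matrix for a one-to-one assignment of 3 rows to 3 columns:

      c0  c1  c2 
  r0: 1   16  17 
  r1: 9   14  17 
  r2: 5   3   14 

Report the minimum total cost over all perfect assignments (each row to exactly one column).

Minimum assignment cost: 21

optimal assignment: row0→col0 (cost 1), row1→col2 (cost 17), row2→col1 (cost 3)
total = 1 + 17 + 3 = 21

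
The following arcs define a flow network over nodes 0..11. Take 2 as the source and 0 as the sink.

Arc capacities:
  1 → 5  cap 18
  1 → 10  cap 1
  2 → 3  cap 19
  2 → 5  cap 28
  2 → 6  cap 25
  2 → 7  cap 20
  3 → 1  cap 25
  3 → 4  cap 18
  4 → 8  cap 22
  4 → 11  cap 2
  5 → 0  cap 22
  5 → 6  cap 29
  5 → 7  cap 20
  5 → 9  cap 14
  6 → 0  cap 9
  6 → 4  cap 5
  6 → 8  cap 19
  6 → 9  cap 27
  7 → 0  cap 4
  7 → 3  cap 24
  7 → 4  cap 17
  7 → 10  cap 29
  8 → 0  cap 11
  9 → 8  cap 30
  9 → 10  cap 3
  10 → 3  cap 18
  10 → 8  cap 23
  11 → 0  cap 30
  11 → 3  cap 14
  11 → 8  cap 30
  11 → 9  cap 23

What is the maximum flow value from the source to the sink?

augment #1: 2→5→0 bottleneck 22, total now 22
augment #2: 2→6→0 bottleneck 9, total now 31
augment #3: 2→7→0 bottleneck 4, total now 35
augment #4: 2→6→8→0 bottleneck 11, total now 46
augment #5: 2→3→4→11→0 bottleneck 2, total now 48

Maximum flow value: 48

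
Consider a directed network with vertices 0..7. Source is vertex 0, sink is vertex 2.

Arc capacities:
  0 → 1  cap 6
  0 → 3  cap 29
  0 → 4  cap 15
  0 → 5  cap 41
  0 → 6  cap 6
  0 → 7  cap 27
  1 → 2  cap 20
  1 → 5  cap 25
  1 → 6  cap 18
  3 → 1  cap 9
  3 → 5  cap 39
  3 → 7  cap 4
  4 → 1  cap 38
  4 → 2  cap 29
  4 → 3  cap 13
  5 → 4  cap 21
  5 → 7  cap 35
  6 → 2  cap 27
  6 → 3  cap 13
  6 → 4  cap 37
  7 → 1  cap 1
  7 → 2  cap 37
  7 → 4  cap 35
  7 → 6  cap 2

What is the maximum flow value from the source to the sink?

augment #1: 0→1→2 bottleneck 6, total now 6
augment #2: 0→4→2 bottleneck 15, total now 21
augment #3: 0→6→2 bottleneck 6, total now 27
augment #4: 0→7→2 bottleneck 27, total now 54
augment #5: 0→3→1→2 bottleneck 9, total now 63
augment #6: 0→3→7→2 bottleneck 4, total now 67
augment #7: 0→5→4→2 bottleneck 14, total now 81
augment #8: 0→5→7→2 bottleneck 6, total now 87
augment #9: 0→5→4→1→2 bottleneck 5, total now 92
augment #10: 0→5→7→6→2 bottleneck 2, total now 94
augment #11: 0→5→4→1→6→2 bottleneck 2, total now 96
augment #12: 0→5→7→1→6→2 bottleneck 1, total now 97
augment #13: 0→5→7→4→1→6→2 bottleneck 11, total now 108
augment #14: 0→3→5→7→4→1→6→2 bottleneck 4, total now 112

Maximum flow value: 112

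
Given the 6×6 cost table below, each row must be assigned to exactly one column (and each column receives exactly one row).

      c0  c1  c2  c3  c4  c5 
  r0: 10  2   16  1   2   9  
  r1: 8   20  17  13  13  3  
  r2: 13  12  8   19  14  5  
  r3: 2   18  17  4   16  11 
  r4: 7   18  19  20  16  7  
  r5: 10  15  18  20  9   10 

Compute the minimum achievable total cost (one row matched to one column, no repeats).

Minimum assignment cost: 33

optimal assignment: row0→col1 (cost 2), row1→col5 (cost 3), row2→col2 (cost 8), row3→col3 (cost 4), row4→col0 (cost 7), row5→col4 (cost 9)
total = 2 + 3 + 8 + 4 + 7 + 9 = 33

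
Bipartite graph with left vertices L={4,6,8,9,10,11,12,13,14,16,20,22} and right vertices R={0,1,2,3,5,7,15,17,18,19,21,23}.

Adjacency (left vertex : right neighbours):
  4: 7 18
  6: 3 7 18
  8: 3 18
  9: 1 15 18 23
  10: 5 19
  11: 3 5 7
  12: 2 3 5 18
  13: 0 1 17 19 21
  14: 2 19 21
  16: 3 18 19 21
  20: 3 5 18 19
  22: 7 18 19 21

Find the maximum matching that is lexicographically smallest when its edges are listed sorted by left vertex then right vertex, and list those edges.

Lex-smallest maximum matching: {(4,7), (6,3), (8,18), (9,1), (10,5), (12,2), (13,0), (14,19), (16,21)}

|M| = 9 (so the lex-smallest maximum matching has 9 edges)
process left vertices in ascending order; for each, take the smallest-labelled available neighbour that still permits 9 edges overall, or leave it unmatched if none does
lex-smallest matching: {4-7, 6-3, 8-18, 9-1, 10-5, 12-2, 13-0, 14-19, 16-21}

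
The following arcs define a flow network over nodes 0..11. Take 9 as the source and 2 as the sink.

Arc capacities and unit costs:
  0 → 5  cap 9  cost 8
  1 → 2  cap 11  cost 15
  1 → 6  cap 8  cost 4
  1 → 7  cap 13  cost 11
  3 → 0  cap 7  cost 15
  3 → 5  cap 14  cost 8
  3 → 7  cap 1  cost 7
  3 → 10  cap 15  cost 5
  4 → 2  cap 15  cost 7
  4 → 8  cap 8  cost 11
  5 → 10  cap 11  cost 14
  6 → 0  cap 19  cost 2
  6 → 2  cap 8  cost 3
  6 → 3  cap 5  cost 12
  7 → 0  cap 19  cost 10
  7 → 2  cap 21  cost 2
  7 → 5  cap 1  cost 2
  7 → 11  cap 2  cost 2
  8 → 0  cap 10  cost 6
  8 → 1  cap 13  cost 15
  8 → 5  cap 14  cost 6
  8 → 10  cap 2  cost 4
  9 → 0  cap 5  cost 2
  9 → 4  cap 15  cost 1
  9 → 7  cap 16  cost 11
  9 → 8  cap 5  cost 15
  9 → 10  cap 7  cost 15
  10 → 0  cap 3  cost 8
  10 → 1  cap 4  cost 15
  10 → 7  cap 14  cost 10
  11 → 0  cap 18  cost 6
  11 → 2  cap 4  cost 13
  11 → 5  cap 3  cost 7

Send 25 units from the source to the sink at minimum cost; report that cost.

shortest-cost path #1: 9→4→2 push 15 @ unit cost 8 (adds 120)
shortest-cost path #2: 9→7→2 push 10 @ unit cost 13 (adds 130)
total cost = 250

Minimum cost for 25 units: 250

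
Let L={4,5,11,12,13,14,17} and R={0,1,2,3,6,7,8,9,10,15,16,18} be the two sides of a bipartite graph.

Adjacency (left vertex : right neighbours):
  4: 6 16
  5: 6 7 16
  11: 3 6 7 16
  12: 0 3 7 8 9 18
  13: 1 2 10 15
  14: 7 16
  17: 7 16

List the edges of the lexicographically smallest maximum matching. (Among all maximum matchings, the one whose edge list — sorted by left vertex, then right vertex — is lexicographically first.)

Lex-smallest maximum matching: {(4,6), (5,7), (11,3), (12,0), (13,1), (14,16)}

|M| = 6 (so the lex-smallest maximum matching has 6 edges)
process left vertices in ascending order; for each, take the smallest-labelled available neighbour that still permits 6 edges overall, or leave it unmatched if none does
lex-smallest matching: {4-6, 5-7, 11-3, 12-0, 13-1, 14-16}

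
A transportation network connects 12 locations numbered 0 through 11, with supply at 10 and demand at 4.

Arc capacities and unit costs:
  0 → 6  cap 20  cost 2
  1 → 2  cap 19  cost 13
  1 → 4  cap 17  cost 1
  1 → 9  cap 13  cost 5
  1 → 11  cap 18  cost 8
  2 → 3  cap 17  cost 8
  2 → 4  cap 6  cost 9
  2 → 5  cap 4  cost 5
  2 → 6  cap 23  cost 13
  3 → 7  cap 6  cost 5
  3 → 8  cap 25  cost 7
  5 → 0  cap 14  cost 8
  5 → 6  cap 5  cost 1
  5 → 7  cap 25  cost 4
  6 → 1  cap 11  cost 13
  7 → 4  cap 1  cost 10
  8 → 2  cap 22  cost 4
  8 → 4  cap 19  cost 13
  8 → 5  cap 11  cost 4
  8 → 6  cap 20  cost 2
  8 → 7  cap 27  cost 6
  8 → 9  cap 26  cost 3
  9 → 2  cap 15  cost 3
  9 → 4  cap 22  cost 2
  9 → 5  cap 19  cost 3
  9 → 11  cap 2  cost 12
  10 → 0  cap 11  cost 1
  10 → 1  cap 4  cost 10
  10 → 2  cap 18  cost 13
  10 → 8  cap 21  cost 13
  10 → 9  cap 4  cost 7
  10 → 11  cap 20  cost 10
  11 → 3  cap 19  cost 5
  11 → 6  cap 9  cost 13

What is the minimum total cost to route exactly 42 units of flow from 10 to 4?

shortest-cost path #1: 10→9→4 push 4 @ unit cost 9 (adds 36)
shortest-cost path #2: 10→1→4 push 4 @ unit cost 11 (adds 44)
shortest-cost path #3: 10→0→6→1→4 push 11 @ unit cost 17 (adds 187)
shortest-cost path #4: 10→8→9→4 push 18 @ unit cost 18 (adds 324)
shortest-cost path #5: 10→2→4 push 5 @ unit cost 22 (adds 110)
total cost = 701

Minimum cost for 42 units: 701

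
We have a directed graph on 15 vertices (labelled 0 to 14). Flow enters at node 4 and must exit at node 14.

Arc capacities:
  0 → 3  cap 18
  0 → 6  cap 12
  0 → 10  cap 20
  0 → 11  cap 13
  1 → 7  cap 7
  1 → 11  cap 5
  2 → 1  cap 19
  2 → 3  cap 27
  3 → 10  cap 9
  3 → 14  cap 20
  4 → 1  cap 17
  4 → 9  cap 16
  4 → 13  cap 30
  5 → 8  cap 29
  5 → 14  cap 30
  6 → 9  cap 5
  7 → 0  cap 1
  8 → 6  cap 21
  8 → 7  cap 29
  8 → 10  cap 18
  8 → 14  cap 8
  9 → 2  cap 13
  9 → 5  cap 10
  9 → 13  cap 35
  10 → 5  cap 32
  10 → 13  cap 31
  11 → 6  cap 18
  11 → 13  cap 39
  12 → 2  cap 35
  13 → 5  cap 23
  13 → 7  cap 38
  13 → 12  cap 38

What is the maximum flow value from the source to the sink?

Maximum flow value: 52

augment #1: 4→9→5→14 bottleneck 10, total now 10
augment #2: 4→13→5→14 bottleneck 20, total now 30
augment #3: 4→9→2→3→14 bottleneck 6, total now 36
augment #4: 4→13→5→8→14 bottleneck 3, total now 39
augment #5: 4→1→7→0→3→14 bottleneck 1, total now 40
augment #6: 4→13→12→2→3→14 bottleneck 7, total now 47
augment #7: 4→1→11→6→9→2→3→14 bottleneck 5, total now 52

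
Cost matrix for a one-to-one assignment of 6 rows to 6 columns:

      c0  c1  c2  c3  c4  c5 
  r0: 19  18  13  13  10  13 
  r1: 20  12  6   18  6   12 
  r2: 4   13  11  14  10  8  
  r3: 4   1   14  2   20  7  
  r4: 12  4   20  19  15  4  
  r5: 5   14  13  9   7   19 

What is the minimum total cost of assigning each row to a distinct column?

Minimum assignment cost: 34

optimal assignment: row0→col4 (cost 10), row1→col2 (cost 6), row2→col0 (cost 4), row3→col1 (cost 1), row4→col5 (cost 4), row5→col3 (cost 9)
total = 10 + 6 + 4 + 1 + 4 + 9 = 34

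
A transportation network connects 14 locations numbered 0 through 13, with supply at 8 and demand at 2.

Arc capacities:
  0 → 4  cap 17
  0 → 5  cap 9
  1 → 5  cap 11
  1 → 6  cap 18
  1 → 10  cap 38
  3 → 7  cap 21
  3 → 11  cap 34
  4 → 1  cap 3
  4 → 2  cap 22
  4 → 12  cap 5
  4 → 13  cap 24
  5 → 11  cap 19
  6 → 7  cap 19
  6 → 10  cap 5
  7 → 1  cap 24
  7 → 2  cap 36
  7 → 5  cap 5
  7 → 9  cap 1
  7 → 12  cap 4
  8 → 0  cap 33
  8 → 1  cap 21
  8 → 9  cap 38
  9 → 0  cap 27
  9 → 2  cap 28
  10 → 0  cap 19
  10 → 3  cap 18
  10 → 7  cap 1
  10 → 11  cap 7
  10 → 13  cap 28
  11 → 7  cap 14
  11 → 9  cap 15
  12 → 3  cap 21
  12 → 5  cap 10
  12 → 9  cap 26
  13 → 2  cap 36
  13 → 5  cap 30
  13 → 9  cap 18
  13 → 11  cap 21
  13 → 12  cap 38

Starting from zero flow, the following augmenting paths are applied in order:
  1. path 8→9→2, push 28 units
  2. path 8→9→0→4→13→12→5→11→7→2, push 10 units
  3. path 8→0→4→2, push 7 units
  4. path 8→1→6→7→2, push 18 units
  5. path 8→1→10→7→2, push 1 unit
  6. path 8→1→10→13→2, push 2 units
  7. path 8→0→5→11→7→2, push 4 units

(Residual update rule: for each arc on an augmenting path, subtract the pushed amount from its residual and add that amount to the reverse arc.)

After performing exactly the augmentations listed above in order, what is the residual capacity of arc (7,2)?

after path 1 (8→9→2, push 28): res(7,2)=36
after path 2 (8→9→0→4→13→12→5→11→7→2, push 10): res(7,2)=26
after path 3 (8→0→4→2, push 7): res(7,2)=26
after path 4 (8→1→6→7→2, push 18): res(7,2)=8
after path 5 (8→1→10→7→2, push 1): res(7,2)=7
after path 6 (8→1→10→13→2, push 2): res(7,2)=7
after path 7 (8→0→5→11→7→2, push 4): res(7,2)=3

Residual capacity of (7,2): 3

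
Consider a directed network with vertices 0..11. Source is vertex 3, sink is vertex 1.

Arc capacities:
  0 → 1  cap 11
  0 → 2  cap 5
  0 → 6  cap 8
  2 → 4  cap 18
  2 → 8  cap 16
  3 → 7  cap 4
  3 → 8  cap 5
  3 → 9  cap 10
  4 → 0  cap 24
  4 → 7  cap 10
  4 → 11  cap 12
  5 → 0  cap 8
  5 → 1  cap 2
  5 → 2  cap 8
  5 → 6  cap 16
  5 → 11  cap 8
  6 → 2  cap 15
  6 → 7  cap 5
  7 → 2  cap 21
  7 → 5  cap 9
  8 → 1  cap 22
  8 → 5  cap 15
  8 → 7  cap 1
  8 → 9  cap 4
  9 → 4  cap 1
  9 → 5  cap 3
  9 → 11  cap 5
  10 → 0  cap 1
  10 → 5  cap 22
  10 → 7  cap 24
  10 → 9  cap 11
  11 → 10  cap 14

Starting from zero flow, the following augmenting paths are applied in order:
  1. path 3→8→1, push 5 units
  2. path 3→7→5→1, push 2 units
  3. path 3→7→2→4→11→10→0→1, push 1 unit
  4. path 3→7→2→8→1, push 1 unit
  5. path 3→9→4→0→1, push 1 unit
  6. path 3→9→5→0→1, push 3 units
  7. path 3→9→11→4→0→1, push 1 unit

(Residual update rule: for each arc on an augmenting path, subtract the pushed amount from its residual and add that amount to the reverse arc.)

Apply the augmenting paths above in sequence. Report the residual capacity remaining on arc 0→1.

Residual capacity of (0,1): 5

after path 1 (3→8→1, push 5): res(0,1)=11
after path 2 (3→7→5→1, push 2): res(0,1)=11
after path 3 (3→7→2→4→11→10→0→1, push 1): res(0,1)=10
after path 4 (3→7→2→8→1, push 1): res(0,1)=10
after path 5 (3→9→4→0→1, push 1): res(0,1)=9
after path 6 (3→9→5→0→1, push 3): res(0,1)=6
after path 7 (3→9→11→4→0→1, push 1): res(0,1)=5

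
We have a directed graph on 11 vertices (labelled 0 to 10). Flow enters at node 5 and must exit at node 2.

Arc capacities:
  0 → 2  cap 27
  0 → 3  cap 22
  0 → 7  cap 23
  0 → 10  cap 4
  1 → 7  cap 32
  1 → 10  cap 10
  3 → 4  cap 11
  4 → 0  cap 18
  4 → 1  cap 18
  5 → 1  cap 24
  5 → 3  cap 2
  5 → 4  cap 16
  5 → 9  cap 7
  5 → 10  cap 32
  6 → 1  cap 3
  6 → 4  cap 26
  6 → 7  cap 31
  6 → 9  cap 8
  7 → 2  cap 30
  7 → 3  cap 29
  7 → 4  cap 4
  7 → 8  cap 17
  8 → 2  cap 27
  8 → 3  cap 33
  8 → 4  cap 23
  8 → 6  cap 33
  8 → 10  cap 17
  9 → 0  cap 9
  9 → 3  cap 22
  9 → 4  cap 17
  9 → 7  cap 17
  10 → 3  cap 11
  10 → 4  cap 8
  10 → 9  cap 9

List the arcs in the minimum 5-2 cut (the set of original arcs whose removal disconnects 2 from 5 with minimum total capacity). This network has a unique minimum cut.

Min-cut arcs: {(1,7), (4,0), (5,9), (10,9)} (total capacity 66)

augment #1: 5→1→7→2 push 24
augment #2: 5→4→0→2 push 16
augment #3: 5→9→0→2 push 7
augment #4: 5→3→4→0→2 push 2
augment #5: 5→10→9→0→2 push 2
augment #6: 5→10→9→7→2 push 6
augment #7: 5→10→9→7→8→2 push 1
augment #8: 5→10→4→1→7→8→2 push 8
max flow = 66; residual-reachable set from 5 gives S-side
cut edges (S→T): {(1,7), (4,0), (5,9), (10,9)} total cap 66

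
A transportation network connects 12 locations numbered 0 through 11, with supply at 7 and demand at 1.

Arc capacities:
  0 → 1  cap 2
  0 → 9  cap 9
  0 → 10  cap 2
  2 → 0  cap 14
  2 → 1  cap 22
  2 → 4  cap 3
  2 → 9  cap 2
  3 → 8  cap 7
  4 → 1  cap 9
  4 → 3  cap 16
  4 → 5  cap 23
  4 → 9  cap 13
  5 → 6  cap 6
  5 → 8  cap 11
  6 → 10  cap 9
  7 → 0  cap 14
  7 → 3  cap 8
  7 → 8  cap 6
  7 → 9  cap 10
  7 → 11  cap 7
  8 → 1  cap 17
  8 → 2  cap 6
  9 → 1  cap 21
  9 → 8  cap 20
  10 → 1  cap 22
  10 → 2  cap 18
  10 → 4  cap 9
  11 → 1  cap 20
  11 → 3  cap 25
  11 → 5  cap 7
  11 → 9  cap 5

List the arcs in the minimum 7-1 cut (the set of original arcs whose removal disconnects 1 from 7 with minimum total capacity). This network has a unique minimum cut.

Min-cut arcs: {(0,1), (0,9), (0,10), (3,8), (7,8), (7,9), (7,11)} (total capacity 43)

augment #1: 7→0→1 push 2
augment #2: 7→8→1 push 6
augment #3: 7→9→1 push 10
augment #4: 7→11→1 push 7
augment #5: 7→0→9→1 push 9
augment #6: 7→0→10→1 push 2
augment #7: 7→3→8→1 push 7
max flow = 43; residual-reachable set from 7 gives S-side
cut edges (S→T): {(0,1), (0,9), (0,10), (3,8), (7,8), (7,9), (7,11)} total cap 43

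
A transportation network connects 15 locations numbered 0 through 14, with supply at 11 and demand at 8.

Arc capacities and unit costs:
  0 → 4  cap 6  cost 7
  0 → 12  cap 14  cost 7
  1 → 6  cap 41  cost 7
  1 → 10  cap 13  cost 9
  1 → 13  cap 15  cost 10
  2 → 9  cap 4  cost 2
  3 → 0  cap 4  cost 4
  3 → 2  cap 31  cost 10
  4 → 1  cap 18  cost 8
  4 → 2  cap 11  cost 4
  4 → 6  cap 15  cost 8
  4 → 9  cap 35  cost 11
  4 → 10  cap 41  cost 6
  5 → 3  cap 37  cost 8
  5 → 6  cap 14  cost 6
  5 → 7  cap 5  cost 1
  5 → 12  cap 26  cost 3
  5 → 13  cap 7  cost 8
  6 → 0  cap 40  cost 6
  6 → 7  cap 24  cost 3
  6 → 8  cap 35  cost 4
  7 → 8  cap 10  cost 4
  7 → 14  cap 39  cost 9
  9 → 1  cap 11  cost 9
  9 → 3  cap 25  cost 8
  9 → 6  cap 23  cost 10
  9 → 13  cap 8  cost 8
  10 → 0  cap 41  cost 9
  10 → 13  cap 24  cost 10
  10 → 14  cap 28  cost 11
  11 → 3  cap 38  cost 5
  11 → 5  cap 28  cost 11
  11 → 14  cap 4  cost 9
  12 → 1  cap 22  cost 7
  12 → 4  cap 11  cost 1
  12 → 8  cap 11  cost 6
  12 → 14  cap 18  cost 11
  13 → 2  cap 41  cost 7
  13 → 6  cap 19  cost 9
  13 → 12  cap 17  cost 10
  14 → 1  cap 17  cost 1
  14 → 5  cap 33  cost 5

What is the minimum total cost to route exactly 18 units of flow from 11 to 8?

Minimum cost for 18 units: 342

shortest-cost path #1: 11→5→7→8 push 5 @ unit cost 16 (adds 80)
shortest-cost path #2: 11→5→12→8 push 11 @ unit cost 20 (adds 220)
shortest-cost path #3: 11→14→1→6→8 push 2 @ unit cost 21 (adds 42)
total cost = 342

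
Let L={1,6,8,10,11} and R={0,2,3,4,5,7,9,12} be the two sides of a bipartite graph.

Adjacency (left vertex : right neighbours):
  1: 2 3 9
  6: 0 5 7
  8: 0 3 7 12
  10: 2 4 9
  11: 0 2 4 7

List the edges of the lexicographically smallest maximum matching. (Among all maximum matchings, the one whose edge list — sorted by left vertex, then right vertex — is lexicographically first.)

Lex-smallest maximum matching: {(1,2), (6,0), (8,3), (10,4), (11,7)}

|M| = 5 (so the lex-smallest maximum matching has 5 edges)
process left vertices in ascending order; for each, take the smallest-labelled available neighbour that still permits 5 edges overall, or leave it unmatched if none does
lex-smallest matching: {1-2, 6-0, 8-3, 10-4, 11-7}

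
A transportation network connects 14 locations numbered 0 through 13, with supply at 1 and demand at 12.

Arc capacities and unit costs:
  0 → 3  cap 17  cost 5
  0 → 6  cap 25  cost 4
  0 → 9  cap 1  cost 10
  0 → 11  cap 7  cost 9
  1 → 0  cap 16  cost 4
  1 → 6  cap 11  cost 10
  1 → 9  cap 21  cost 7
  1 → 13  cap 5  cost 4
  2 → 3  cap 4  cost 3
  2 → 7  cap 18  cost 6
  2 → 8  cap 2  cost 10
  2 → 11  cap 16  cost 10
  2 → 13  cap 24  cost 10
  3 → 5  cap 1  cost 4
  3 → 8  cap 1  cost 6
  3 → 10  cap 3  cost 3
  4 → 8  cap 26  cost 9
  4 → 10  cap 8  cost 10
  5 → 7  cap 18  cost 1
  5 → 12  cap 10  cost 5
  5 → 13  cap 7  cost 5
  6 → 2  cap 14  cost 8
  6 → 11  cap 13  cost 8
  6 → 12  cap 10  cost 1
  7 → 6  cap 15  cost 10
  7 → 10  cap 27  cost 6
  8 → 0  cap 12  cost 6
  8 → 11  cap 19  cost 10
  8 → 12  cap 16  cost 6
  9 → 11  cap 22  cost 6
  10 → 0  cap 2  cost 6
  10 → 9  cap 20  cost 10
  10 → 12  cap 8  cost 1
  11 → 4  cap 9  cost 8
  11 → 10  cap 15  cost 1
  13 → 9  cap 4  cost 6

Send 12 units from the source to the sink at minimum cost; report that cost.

shortest-cost path #1: 1→0→6→12 push 10 @ unit cost 9 (adds 90)
shortest-cost path #2: 1→0→3→10→12 push 2 @ unit cost 13 (adds 26)
total cost = 116

Minimum cost for 12 units: 116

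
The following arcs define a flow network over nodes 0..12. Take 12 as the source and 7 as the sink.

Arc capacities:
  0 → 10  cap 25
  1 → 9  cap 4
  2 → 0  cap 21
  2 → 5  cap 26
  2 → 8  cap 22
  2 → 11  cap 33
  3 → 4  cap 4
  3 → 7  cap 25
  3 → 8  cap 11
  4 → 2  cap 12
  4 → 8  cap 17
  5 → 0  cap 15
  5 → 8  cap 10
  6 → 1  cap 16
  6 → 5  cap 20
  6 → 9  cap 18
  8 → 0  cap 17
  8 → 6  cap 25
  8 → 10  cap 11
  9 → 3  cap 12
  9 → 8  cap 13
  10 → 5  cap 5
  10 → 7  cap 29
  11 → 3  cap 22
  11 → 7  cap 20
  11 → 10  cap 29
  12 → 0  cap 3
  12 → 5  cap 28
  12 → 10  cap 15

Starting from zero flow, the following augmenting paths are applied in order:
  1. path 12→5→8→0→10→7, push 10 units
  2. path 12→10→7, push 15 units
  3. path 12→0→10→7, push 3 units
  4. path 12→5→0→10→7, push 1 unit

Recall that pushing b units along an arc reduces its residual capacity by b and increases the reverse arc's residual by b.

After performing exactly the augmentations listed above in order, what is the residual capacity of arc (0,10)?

Residual capacity of (0,10): 11

after path 1 (12→5→8→0→10→7, push 10): res(0,10)=15
after path 2 (12→10→7, push 15): res(0,10)=15
after path 3 (12→0→10→7, push 3): res(0,10)=12
after path 4 (12→5→0→10→7, push 1): res(0,10)=11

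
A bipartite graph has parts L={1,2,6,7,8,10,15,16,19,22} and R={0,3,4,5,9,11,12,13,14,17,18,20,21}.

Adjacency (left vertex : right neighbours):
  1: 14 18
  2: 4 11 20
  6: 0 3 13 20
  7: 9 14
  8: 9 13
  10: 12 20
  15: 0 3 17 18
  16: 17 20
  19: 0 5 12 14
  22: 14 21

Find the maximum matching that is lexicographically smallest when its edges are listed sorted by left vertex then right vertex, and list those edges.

Lex-smallest maximum matching: {(1,14), (2,4), (6,0), (7,9), (8,13), (10,12), (15,3), (16,17), (19,5), (22,21)}

|M| = 10 (so the lex-smallest maximum matching has 10 edges)
process left vertices in ascending order; for each, take the smallest-labelled available neighbour that still permits 10 edges overall, or leave it unmatched if none does
lex-smallest matching: {1-14, 2-4, 6-0, 7-9, 8-13, 10-12, 15-3, 16-17, 19-5, 22-21}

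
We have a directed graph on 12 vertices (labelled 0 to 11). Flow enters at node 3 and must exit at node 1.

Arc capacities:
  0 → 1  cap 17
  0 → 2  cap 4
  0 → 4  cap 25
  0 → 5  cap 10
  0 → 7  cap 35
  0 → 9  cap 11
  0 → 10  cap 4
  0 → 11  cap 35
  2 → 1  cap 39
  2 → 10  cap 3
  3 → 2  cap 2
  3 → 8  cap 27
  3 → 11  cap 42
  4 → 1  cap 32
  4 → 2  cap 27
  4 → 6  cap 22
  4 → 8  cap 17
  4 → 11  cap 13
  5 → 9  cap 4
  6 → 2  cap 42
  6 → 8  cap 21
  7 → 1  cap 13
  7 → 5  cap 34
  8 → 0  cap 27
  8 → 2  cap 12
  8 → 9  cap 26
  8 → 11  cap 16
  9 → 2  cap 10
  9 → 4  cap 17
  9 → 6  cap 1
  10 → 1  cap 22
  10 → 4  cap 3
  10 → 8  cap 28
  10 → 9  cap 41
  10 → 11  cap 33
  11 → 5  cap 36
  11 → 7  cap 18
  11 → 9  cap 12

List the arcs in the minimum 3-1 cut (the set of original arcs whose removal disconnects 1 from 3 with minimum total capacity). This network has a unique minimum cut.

augment #1: 3→2→1 push 2
augment #2: 3→8→0→1 push 17
augment #3: 3→8→2→1 push 10
augment #4: 3→11→7→1 push 13
augment #5: 3→11→9→2→1 push 10
augment #6: 3→11→9→4→1 push 2
augment #7: 3→11→5→9→4→1 push 4
max flow = 58; residual-reachable set from 3 gives S-side
cut edges (S→T): {(3,2), (3,8), (5,9), (7,1), (11,9)} total cap 58

Min-cut arcs: {(3,2), (3,8), (5,9), (7,1), (11,9)} (total capacity 58)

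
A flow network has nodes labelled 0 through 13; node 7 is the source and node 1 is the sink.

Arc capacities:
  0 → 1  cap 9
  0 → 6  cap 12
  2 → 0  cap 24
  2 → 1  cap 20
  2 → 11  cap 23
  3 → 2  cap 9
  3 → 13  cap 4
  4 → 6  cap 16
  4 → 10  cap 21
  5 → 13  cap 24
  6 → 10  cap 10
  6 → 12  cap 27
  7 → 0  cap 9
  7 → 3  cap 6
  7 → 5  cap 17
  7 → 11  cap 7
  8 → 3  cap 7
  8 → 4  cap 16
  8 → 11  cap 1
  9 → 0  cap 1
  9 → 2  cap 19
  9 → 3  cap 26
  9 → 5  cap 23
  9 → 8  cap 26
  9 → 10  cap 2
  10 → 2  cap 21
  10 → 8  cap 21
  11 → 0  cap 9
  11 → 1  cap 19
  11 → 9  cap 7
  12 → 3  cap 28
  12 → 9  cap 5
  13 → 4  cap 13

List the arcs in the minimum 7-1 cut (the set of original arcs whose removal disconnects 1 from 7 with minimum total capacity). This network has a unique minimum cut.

Min-cut arcs: {(7,0), (7,3), (7,11), (13,4)} (total capacity 35)

augment #1: 7→0→1 push 9
augment #2: 7→11→1 push 7
augment #3: 7→3→2→1 push 6
augment #4: 7→5→13→4→10→2→1 push 13
max flow = 35; residual-reachable set from 7 gives S-side
cut edges (S→T): {(7,0), (7,3), (7,11), (13,4)} total cap 35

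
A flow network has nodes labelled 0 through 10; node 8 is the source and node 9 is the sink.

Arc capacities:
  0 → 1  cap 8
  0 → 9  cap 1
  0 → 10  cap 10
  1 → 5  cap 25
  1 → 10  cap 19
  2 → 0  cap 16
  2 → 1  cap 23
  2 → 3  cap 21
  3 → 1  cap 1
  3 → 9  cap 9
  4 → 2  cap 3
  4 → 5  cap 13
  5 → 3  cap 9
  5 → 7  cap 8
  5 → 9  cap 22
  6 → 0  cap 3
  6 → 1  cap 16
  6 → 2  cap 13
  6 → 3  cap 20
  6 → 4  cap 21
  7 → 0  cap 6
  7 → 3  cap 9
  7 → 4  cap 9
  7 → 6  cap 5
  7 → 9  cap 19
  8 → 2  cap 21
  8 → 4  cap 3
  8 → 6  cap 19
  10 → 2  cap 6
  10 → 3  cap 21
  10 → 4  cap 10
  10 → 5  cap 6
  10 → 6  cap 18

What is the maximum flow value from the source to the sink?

Maximum flow value: 40

augment #1: 8→2→0→9 bottleneck 1, total now 1
augment #2: 8→2→3→9 bottleneck 9, total now 10
augment #3: 8→4→5→9 bottleneck 3, total now 13
augment #4: 8→2→1→5→9 bottleneck 11, total now 24
augment #5: 8→6→1→5→9 bottleneck 8, total now 32
augment #6: 8→6→1→5→7→9 bottleneck 6, total now 38
augment #7: 8→6→4→5→7→9 bottleneck 2, total now 40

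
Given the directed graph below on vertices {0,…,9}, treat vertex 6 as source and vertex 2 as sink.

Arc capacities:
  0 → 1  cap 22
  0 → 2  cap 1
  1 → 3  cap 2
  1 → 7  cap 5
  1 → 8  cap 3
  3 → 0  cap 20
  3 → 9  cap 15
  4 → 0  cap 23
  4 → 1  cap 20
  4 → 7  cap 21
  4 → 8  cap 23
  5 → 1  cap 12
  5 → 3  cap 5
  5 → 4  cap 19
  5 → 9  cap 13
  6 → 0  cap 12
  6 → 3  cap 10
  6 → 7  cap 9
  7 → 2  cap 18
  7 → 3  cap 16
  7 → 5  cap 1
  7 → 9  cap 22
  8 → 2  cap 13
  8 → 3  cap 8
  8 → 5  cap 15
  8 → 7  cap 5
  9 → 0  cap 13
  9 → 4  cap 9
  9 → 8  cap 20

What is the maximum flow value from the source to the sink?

augment #1: 6→0→2 bottleneck 1, total now 1
augment #2: 6→7→2 bottleneck 9, total now 10
augment #3: 6→0→1→7→2 bottleneck 5, total now 15
augment #4: 6→0→1→8→2 bottleneck 3, total now 18
augment #5: 6→3→9→8→2 bottleneck 10, total now 28
augment #6: 6→0→1→3→9→4→7→2 bottleneck 2, total now 30

Maximum flow value: 30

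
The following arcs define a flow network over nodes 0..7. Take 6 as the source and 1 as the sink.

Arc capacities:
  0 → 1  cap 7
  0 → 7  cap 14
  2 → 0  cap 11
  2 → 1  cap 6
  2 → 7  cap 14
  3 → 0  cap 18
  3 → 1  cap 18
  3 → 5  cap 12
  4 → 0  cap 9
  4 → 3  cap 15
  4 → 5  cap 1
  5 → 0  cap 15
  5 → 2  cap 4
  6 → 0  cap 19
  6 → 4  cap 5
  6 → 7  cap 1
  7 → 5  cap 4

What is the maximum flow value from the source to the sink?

Maximum flow value: 16

augment #1: 6→0→1 bottleneck 7, total now 7
augment #2: 6→4→3→1 bottleneck 5, total now 12
augment #3: 6→7→5→2→1 bottleneck 1, total now 13
augment #4: 6→0→7→5→2→1 bottleneck 3, total now 16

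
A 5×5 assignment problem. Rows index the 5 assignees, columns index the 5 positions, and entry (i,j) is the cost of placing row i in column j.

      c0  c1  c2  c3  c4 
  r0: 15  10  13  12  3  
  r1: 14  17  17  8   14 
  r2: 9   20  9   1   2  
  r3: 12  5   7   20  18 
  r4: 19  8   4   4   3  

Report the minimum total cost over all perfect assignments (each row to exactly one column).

optimal assignment: row0→col4 (cost 3), row1→col0 (cost 14), row2→col3 (cost 1), row3→col1 (cost 5), row4→col2 (cost 4)
total = 3 + 14 + 1 + 5 + 4 = 27

Minimum assignment cost: 27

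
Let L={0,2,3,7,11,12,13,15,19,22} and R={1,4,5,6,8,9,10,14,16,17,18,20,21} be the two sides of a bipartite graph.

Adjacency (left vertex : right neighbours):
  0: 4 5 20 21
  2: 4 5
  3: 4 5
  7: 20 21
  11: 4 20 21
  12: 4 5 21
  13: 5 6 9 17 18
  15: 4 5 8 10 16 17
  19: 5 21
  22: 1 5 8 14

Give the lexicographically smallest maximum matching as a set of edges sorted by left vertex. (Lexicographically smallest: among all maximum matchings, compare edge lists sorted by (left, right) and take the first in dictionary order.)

|M| = 7 (so the lex-smallest maximum matching has 7 edges)
process left vertices in ascending order; for each, take the smallest-labelled available neighbour that still permits 7 edges overall, or leave it unmatched if none does
lex-smallest matching: {0-4, 2-5, 7-20, 11-21, 13-6, 15-8, 22-1}

Lex-smallest maximum matching: {(0,4), (2,5), (7,20), (11,21), (13,6), (15,8), (22,1)}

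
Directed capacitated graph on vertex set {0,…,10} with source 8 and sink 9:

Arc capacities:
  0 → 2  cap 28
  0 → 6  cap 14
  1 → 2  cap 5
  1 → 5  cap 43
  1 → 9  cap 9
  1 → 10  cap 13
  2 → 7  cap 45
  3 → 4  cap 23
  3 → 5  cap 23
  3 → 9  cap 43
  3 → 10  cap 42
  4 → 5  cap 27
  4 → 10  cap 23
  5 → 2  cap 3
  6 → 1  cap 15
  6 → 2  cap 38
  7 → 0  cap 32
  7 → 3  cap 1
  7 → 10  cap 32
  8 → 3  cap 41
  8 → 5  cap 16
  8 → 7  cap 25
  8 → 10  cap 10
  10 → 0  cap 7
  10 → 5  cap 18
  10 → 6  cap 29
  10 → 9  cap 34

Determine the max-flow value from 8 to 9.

augment #1: 8→3→9 bottleneck 41, total now 41
augment #2: 8→10→9 bottleneck 10, total now 51
augment #3: 8→7→3→9 bottleneck 1, total now 52
augment #4: 8→7→10→9 bottleneck 24, total now 76
augment #5: 8→5→2→7→0→6→1→9 bottleneck 3, total now 79

Maximum flow value: 79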